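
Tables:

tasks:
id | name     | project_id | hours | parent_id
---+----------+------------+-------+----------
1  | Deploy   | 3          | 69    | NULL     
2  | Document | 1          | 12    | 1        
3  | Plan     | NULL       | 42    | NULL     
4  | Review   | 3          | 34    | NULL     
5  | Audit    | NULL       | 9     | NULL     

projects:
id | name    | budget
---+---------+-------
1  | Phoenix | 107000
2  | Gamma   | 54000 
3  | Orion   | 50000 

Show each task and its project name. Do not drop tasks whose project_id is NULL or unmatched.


LEFT JOIN keeps every row from tasks (the left table); where project_id has no match in projects, the project columns become NULL. Walk through each task:
  - task 1 (Deploy): project_id=3 -> matches Orion
  - task 2 (Document): project_id=1 -> matches Phoenix
  - task 3 (Plan): project_id=NULL, no match -> kept with NULL
  - task 4 (Review): project_id=3 -> matches Orion
  - task 5 (Audit): project_id=NULL, no match -> kept with NULL
All 5 rows appear; 2 have NULL project.

SQL:
SELECT a.name, b.name AS project
FROM tasks a
LEFT JOIN projects b ON a.project_id = b.id

Result:
name     | project
---------+--------
Deploy   | Orion  
Document | Phoenix
Plan     | NULL   
Review   | Orion  
Audit    | NULL   


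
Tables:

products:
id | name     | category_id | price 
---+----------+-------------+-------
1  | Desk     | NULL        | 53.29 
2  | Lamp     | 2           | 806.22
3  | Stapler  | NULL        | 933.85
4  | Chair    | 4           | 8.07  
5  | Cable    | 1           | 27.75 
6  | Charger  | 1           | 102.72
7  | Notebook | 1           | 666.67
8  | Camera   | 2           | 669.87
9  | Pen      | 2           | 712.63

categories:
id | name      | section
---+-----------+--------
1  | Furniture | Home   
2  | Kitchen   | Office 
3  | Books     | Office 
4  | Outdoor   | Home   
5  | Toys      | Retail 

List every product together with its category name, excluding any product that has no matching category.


INNER JOIN keeps only products rows whose category_id matches an id in categories. Walk through each product:
  - product 1 (Desk): category_id=NULL, no match -> dropped
  - product 2 (Lamp): category_id=2 -> matches Kitchen
  - product 3 (Stapler): category_id=NULL, no match -> dropped
  - product 4 (Chair): category_id=4 -> matches Outdoor
  - product 5 (Cable): category_id=1 -> matches Furniture
  - product 6 (Charger): category_id=1 -> matches Furniture
  - product 7 (Notebook): category_id=1 -> matches Furniture
  - product 8 (Camera): category_id=2 -> matches Kitchen
  - product 9 (Pen): category_id=2 -> matches Kitchen
So 2 of 9 rows are dropped.

SQL:
SELECT a.name, b.name AS category
FROM products a
INNER JOIN categories b ON a.category_id = b.id

Result:
name     | category 
---------+----------
Lamp     | Kitchen  
Chair    | Outdoor  
Cable    | Furniture
Charger  | Furniture
Notebook | Furniture
Camera   | Kitchen  
Pen      | Kitchen  


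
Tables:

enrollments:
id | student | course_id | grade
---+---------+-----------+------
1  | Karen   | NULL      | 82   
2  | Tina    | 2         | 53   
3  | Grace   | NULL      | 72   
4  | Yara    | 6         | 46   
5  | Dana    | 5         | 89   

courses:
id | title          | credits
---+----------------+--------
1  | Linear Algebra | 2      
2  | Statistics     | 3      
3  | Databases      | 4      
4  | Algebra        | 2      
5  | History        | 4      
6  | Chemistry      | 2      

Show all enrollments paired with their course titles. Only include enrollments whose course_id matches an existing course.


INNER JOIN keeps only enrollments rows whose course_id matches an id in courses. Walk through each enrollment:
  - enrollment 1 (Karen): course_id=NULL, no match -> dropped
  - enrollment 2 (Tina): course_id=2 -> matches Statistics
  - enrollment 3 (Grace): course_id=NULL, no match -> dropped
  - enrollment 4 (Yara): course_id=6 -> matches Chemistry
  - enrollment 5 (Dana): course_id=5 -> matches History
So 2 of 5 rows are dropped.

SQL:
SELECT a.student, b.title AS course
FROM enrollments a
INNER JOIN courses b ON a.course_id = b.id

Result:
student | course    
--------+-----------
Tina    | Statistics
Yara    | Chemistry 
Dana    | History   


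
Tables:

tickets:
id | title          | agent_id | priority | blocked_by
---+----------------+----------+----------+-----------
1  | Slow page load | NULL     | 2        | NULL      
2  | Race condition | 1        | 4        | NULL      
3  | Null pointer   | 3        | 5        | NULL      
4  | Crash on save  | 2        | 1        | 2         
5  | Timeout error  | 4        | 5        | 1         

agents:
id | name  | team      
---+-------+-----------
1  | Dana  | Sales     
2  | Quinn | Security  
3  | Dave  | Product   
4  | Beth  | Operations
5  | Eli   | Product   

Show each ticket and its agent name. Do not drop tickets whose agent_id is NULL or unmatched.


LEFT JOIN keeps every row from tickets (the left table); where agent_id has no match in agents, the agent columns become NULL. Walk through each ticket:
  - ticket 1 (Slow page load): agent_id=NULL, no match -> kept with NULL
  - ticket 2 (Race condition): agent_id=1 -> matches Dana
  - ticket 3 (Null pointer): agent_id=3 -> matches Dave
  - ticket 4 (Crash on save): agent_id=2 -> matches Quinn
  - ticket 5 (Timeout error): agent_id=4 -> matches Beth
All 5 rows appear; 1 has NULL agent.

SQL:
SELECT a.title, b.name AS agent
FROM tickets a
LEFT JOIN agents b ON a.agent_id = b.id

Result:
title          | agent
---------------+------
Slow page load | NULL 
Race condition | Dana 
Null pointer   | Dave 
Crash on save  | Quinn
Timeout error  | Beth 


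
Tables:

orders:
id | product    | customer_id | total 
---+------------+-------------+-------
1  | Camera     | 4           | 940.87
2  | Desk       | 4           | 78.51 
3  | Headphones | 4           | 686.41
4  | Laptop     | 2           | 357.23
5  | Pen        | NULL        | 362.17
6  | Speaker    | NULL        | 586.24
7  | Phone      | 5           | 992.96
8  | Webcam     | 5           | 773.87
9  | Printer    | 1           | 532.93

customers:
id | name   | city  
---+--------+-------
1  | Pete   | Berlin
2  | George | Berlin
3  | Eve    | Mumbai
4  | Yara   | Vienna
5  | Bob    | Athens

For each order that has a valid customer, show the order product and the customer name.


INNER JOIN keeps only orders rows whose customer_id matches an id in customers. Walk through each order:
  - order 1 (Camera): customer_id=4 -> matches Yara
  - order 2 (Desk): customer_id=4 -> matches Yara
  - order 3 (Headphones): customer_id=4 -> matches Yara
  - order 4 (Laptop): customer_id=2 -> matches George
  - order 5 (Pen): customer_id=NULL, no match -> dropped
  - order 6 (Speaker): customer_id=NULL, no match -> dropped
  - order 7 (Phone): customer_id=5 -> matches Bob
  - order 8 (Webcam): customer_id=5 -> matches Bob
  - order 9 (Printer): customer_id=1 -> matches Pete
So 2 of 9 rows are dropped.

SQL:
SELECT a.product, b.name AS customer
FROM orders a
INNER JOIN customers b ON a.customer_id = b.id

Result:
product    | customer
-----------+---------
Camera     | Yara    
Desk       | Yara    
Headphones | Yara    
Laptop     | George  
Phone      | Bob     
Webcam     | Bob     
Printer    | Pete    


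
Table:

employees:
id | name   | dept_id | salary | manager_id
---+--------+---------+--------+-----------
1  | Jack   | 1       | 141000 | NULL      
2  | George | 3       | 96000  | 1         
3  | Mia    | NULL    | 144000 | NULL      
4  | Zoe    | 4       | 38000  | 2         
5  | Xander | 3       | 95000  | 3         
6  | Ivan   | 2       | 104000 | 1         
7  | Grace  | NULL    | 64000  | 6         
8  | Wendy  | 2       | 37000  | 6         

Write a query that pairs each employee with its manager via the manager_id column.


This is a self-join: employees is joined to a second copy of itself, matching each row's manager_id to another row's id. Use LEFT JOIN so rows with manager_id=NULL are kept.
  - employee 1 (Jack): manager_id=NULL -> NULL
  - employee 2 (George): manager_id=1 -> Jack
  - employee 3 (Mia): manager_id=NULL -> NULL
  - employee 4 (Zoe): manager_id=2 -> George
  - employee 5 (Xander): manager_id=3 -> Mia
  - employee 6 (Ivan): manager_id=1 -> Jack
  - employee 7 (Grace): manager_id=6 -> Ivan
  - employee 8 (Wendy): manager_id=6 -> Ivan

SQL:
SELECT a.name AS item, b.name AS manager
FROM employees a
LEFT JOIN employees b ON a.manager_id = b.id

Result:
item   | manager
-------+--------
Jack   | NULL   
George | Jack   
Mia    | NULL   
Zoe    | George 
Xander | Mia    
Ivan   | Jack   
Grace  | Ivan   
Wendy  | Ivan   


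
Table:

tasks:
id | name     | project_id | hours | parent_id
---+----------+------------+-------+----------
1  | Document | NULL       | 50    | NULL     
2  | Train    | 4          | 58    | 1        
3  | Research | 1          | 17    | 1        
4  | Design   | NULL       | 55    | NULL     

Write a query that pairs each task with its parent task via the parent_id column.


This is a self-join: tasks is joined to a second copy of itself, matching each row's parent_id to another row's id. Use LEFT JOIN so rows with parent_id=NULL are kept.
  - task 1 (Document): parent_id=NULL -> NULL
  - task 2 (Train): parent_id=1 -> Document
  - task 3 (Research): parent_id=1 -> Document
  - task 4 (Design): parent_id=NULL -> NULL

SQL:
SELECT a.name AS item, b.name AS parent
FROM tasks a
LEFT JOIN tasks b ON a.parent_id = b.id

Result:
item     | parent  
---------+---------
Document | NULL    
Train    | Document
Research | Document
Design   | NULL    


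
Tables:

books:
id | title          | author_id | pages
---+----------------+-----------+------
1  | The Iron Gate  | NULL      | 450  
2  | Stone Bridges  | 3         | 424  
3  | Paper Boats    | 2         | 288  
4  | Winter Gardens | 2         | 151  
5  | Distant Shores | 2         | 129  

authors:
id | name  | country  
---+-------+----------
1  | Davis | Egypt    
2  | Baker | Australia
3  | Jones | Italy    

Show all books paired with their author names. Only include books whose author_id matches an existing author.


INNER JOIN keeps only books rows whose author_id matches an id in authors. Walk through each book:
  - book 1 (The Iron Gate): author_id=NULL, no match -> dropped
  - book 2 (Stone Bridges): author_id=3 -> matches Jones
  - book 3 (Paper Boats): author_id=2 -> matches Baker
  - book 4 (Winter Gardens): author_id=2 -> matches Baker
  - book 5 (Distant Shores): author_id=2 -> matches Baker
So 1 of 5 rows is dropped.

SQL:
SELECT a.title, b.name AS author
FROM books a
INNER JOIN authors b ON a.author_id = b.id

Result:
title          | author
---------------+-------
Stone Bridges  | Jones 
Paper Boats    | Baker 
Winter Gardens | Baker 
Distant Shores | Baker 


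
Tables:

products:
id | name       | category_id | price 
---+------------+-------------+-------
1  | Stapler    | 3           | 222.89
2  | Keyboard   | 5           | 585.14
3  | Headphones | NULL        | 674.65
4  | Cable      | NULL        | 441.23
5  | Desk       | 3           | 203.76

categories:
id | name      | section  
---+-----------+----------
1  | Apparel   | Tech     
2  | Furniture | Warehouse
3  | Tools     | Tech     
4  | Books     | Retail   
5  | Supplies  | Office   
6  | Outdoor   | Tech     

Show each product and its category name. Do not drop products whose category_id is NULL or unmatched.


LEFT JOIN keeps every row from products (the left table); where category_id has no match in categories, the category columns become NULL. Walk through each product:
  - product 1 (Stapler): category_id=3 -> matches Tools
  - product 2 (Keyboard): category_id=5 -> matches Supplies
  - product 3 (Headphones): category_id=NULL, no match -> kept with NULL
  - product 4 (Cable): category_id=NULL, no match -> kept with NULL
  - product 5 (Desk): category_id=3 -> matches Tools
All 5 rows appear; 2 have NULL category.

SQL:
SELECT a.name, b.name AS category
FROM products a
LEFT JOIN categories b ON a.category_id = b.id

Result:
name       | category
-----------+---------
Stapler    | Tools   
Keyboard   | Supplies
Headphones | NULL    
Cable      | NULL    
Desk       | Tools   


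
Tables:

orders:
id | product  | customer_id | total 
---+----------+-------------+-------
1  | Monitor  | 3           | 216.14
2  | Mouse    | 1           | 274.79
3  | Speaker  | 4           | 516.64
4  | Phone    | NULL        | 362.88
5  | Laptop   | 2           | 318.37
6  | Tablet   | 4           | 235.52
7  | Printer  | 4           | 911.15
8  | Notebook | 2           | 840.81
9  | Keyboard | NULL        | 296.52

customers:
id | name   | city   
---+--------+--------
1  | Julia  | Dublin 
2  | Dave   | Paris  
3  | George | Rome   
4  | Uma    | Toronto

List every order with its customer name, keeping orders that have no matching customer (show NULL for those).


LEFT JOIN keeps every row from orders (the left table); where customer_id has no match in customers, the customer columns become NULL. Walk through each order:
  - order 1 (Monitor): customer_id=3 -> matches George
  - order 2 (Mouse): customer_id=1 -> matches Julia
  - order 3 (Speaker): customer_id=4 -> matches Uma
  - order 4 (Phone): customer_id=NULL, no match -> kept with NULL
  - order 5 (Laptop): customer_id=2 -> matches Dave
  - order 6 (Tablet): customer_id=4 -> matches Uma
  - order 7 (Printer): customer_id=4 -> matches Uma
  - order 8 (Notebook): customer_id=2 -> matches Dave
  - order 9 (Keyboard): customer_id=NULL, no match -> kept with NULL
All 9 rows appear; 2 have NULL customer.

SQL:
SELECT a.product, b.name AS customer
FROM orders a
LEFT JOIN customers b ON a.customer_id = b.id

Result:
product  | customer
---------+---------
Monitor  | George  
Mouse    | Julia   
Speaker  | Uma     
Phone    | NULL    
Laptop   | Dave    
Tablet   | Uma     
Printer  | Uma     
Notebook | Dave    
Keyboard | NULL    


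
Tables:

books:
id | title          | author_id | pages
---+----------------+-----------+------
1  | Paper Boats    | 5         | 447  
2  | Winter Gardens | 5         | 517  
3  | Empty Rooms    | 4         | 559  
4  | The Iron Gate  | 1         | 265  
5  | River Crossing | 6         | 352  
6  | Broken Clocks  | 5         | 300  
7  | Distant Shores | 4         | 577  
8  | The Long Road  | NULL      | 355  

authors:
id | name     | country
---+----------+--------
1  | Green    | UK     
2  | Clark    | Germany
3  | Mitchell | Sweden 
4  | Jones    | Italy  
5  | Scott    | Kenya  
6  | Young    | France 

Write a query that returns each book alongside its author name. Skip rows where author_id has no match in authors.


INNER JOIN keeps only books rows whose author_id matches an id in authors. Walk through each book:
  - book 1 (Paper Boats): author_id=5 -> matches Scott
  - book 2 (Winter Gardens): author_id=5 -> matches Scott
  - book 3 (Empty Rooms): author_id=4 -> matches Jones
  - book 4 (The Iron Gate): author_id=1 -> matches Green
  - book 5 (River Crossing): author_id=6 -> matches Young
  - book 6 (Broken Clocks): author_id=5 -> matches Scott
  - book 7 (Distant Shores): author_id=4 -> matches Jones
  - book 8 (The Long Road): author_id=NULL, no match -> dropped
So 1 of 8 rows is dropped.

SQL:
SELECT a.title, b.name AS author
FROM books a
INNER JOIN authors b ON a.author_id = b.id

Result:
title          | author
---------------+-------
Paper Boats    | Scott 
Winter Gardens | Scott 
Empty Rooms    | Jones 
The Iron Gate  | Green 
River Crossing | Young 
Broken Clocks  | Scott 
Distant Shores | Jones 


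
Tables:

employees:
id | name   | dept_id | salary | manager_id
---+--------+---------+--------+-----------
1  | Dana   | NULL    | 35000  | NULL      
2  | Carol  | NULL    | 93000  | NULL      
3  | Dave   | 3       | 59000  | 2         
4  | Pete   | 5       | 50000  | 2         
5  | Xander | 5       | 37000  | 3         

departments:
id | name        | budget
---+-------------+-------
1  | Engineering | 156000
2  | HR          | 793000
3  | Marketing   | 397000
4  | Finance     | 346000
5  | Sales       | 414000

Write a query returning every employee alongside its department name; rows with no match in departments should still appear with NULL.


LEFT JOIN keeps every row from employees (the left table); where dept_id has no match in departments, the department columns become NULL. Walk through each employee:
  - employee 1 (Dana): dept_id=NULL, no match -> kept with NULL
  - employee 2 (Carol): dept_id=NULL, no match -> kept with NULL
  - employee 3 (Dave): dept_id=3 -> matches Marketing
  - employee 4 (Pete): dept_id=5 -> matches Sales
  - employee 5 (Xander): dept_id=5 -> matches Sales
All 5 rows appear; 2 have NULL department.

SQL:
SELECT a.name, b.name AS department
FROM employees a
LEFT JOIN departments b ON a.dept_id = b.id

Result:
name   | department
-------+-----------
Dana   | NULL      
Carol  | NULL      
Dave   | Marketing 
Pete   | Sales     
Xander | Sales     


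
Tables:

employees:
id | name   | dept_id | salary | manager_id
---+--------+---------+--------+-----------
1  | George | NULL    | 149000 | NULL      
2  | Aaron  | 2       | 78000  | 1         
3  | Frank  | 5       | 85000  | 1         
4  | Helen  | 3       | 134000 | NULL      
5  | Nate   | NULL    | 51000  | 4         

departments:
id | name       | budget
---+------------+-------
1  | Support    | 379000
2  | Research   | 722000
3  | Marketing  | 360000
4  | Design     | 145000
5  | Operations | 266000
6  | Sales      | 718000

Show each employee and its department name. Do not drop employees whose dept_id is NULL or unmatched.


LEFT JOIN keeps every row from employees (the left table); where dept_id has no match in departments, the department columns become NULL. Walk through each employee:
  - employee 1 (George): dept_id=NULL, no match -> kept with NULL
  - employee 2 (Aaron): dept_id=2 -> matches Research
  - employee 3 (Frank): dept_id=5 -> matches Operations
  - employee 4 (Helen): dept_id=3 -> matches Marketing
  - employee 5 (Nate): dept_id=NULL, no match -> kept with NULL
All 5 rows appear; 2 have NULL department.

SQL:
SELECT a.name, b.name AS department
FROM employees a
LEFT JOIN departments b ON a.dept_id = b.id

Result:
name   | department
-------+-----------
George | NULL      
Aaron  | Research  
Frank  | Operations
Helen  | Marketing 
Nate   | NULL      


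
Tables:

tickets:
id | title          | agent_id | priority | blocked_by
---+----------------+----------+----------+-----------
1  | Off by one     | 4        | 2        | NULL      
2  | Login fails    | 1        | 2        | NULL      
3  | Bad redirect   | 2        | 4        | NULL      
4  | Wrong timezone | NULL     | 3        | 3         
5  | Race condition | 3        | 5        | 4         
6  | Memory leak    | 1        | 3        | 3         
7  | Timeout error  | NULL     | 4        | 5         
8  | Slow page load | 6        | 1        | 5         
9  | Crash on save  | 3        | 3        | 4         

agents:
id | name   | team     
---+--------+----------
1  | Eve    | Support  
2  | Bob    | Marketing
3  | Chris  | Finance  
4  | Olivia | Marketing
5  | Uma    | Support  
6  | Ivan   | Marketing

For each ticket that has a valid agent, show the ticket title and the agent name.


INNER JOIN keeps only tickets rows whose agent_id matches an id in agents. Walk through each ticket:
  - ticket 1 (Off by one): agent_id=4 -> matches Olivia
  - ticket 2 (Login fails): agent_id=1 -> matches Eve
  - ticket 3 (Bad redirect): agent_id=2 -> matches Bob
  - ticket 4 (Wrong timezone): agent_id=NULL, no match -> dropped
  - ticket 5 (Race condition): agent_id=3 -> matches Chris
  - ticket 6 (Memory leak): agent_id=1 -> matches Eve
  - ticket 7 (Timeout error): agent_id=NULL, no match -> dropped
  - ticket 8 (Slow page load): agent_id=6 -> matches Ivan
  - ticket 9 (Crash on save): agent_id=3 -> matches Chris
So 2 of 9 rows are dropped.

SQL:
SELECT a.title, b.name AS agent
FROM tickets a
INNER JOIN agents b ON a.agent_id = b.id

Result:
title          | agent 
---------------+-------
Off by one     | Olivia
Login fails    | Eve   
Bad redirect   | Bob   
Race condition | Chris 
Memory leak    | Eve   
Slow page load | Ivan  
Crash on save  | Chris 


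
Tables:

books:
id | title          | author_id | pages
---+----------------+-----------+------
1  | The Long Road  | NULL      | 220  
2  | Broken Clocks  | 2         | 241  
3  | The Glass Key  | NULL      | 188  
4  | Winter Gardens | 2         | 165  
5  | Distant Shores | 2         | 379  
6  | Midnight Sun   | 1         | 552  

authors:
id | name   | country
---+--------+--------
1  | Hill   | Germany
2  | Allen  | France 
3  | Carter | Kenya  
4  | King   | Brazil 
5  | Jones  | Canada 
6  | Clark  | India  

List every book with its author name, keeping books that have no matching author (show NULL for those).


LEFT JOIN keeps every row from books (the left table); where author_id has no match in authors, the author columns become NULL. Walk through each book:
  - book 1 (The Long Road): author_id=NULL, no match -> kept with NULL
  - book 2 (Broken Clocks): author_id=2 -> matches Allen
  - book 3 (The Glass Key): author_id=NULL, no match -> kept with NULL
  - book 4 (Winter Gardens): author_id=2 -> matches Allen
  - book 5 (Distant Shores): author_id=2 -> matches Allen
  - book 6 (Midnight Sun): author_id=1 -> matches Hill
All 6 rows appear; 2 have NULL author.

SQL:
SELECT a.title, b.name AS author
FROM books a
LEFT JOIN authors b ON a.author_id = b.id

Result:
title          | author
---------------+-------
The Long Road  | NULL  
Broken Clocks  | Allen 
The Glass Key  | NULL  
Winter Gardens | Allen 
Distant Shores | Allen 
Midnight Sun   | Hill  


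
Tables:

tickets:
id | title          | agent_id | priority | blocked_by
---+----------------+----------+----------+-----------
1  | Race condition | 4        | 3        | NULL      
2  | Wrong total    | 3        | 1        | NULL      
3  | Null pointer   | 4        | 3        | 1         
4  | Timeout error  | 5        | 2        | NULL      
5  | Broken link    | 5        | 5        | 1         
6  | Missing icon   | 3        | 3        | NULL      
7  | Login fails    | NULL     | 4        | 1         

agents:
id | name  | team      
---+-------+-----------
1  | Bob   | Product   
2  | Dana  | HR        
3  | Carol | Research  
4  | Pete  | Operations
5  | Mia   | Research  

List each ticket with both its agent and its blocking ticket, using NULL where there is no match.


Two LEFT JOINs from the same base table tickets: one to agents via agent_id, one to tickets itself via blocked_by. Both are LEFT so every ticket is preserved.
Match against agents:
  - ticket 1 (Race condition): agent_id=4 -> matches Pete
  - ticket 2 (Wrong total): agent_id=3 -> matches Carol
  - ticket 3 (Null pointer): agent_id=4 -> matches Pete
  - ticket 4 (Timeout error): agent_id=5 -> matches Mia
  - ticket 5 (Broken link): agent_id=5 -> matches Mia
  - ticket 6 (Missing icon): agent_id=3 -> matches Carol
  - ticket 7 (Login fails): agent_id=NULL, no match -> kept with NULL
Match against tickets (self):
  - ticket 1 (Race condition): blocked_by=NULL -> NULL
  - ticket 2 (Wrong total): blocked_by=NULL -> NULL
  - ticket 3 (Null pointer): blocked_by=1 -> Race condition
  - ticket 4 (Timeout error): blocked_by=NULL -> NULL
  - ticket 5 (Broken link): blocked_by=1 -> Race condition
  - ticket 6 (Missing icon): blocked_by=NULL -> NULL
  - ticket 7 (Login fails): blocked_by=1 -> Race condition

SQL:
SELECT a.title, b.name AS agent, c.title AS blocked_by
FROM tickets a
LEFT JOIN agents b ON a.agent_id = b.id
LEFT JOIN tickets c ON a.blocked_by = c.id

Result:
title          | agent | blocked_by    
---------------+-------+---------------
Race condition | Pete  | NULL          
Wrong total    | Carol | NULL          
Null pointer   | Pete  | Race condition
Timeout error  | Mia   | NULL          
Broken link    | Mia   | Race condition
Missing icon   | Carol | NULL          
Login fails    | NULL  | Race condition


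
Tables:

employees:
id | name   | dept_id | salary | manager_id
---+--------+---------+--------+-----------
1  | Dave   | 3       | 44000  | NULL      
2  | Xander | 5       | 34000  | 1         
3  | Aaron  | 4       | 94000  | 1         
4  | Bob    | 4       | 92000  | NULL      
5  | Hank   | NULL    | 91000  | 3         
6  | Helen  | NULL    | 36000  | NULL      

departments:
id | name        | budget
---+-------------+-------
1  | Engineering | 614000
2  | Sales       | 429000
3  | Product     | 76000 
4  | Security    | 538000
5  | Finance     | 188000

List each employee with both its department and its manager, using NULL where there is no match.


Two LEFT JOINs from the same base table employees: one to departments via dept_id, one to employees itself via manager_id. Both are LEFT so every employee is preserved.
Match against departments:
  - employee 1 (Dave): dept_id=3 -> matches Product
  - employee 2 (Xander): dept_id=5 -> matches Finance
  - employee 3 (Aaron): dept_id=4 -> matches Security
  - employee 4 (Bob): dept_id=4 -> matches Security
  - employee 5 (Hank): dept_id=NULL, no match -> kept with NULL
  - employee 6 (Helen): dept_id=NULL, no match -> kept with NULL
Match against employees (self):
  - employee 1 (Dave): manager_id=NULL -> NULL
  - employee 2 (Xander): manager_id=1 -> Dave
  - employee 3 (Aaron): manager_id=1 -> Dave
  - employee 4 (Bob): manager_id=NULL -> NULL
  - employee 5 (Hank): manager_id=3 -> Aaron
  - employee 6 (Helen): manager_id=NULL -> NULL

SQL:
SELECT a.name, b.name AS department, c.name AS manager
FROM employees a
LEFT JOIN departments b ON a.dept_id = b.id
LEFT JOIN employees c ON a.manager_id = c.id

Result:
name   | department | manager
-------+------------+--------
Dave   | Product    | NULL   
Xander | Finance    | Dave   
Aaron  | Security   | Dave   
Bob    | Security   | NULL   
Hank   | NULL       | Aaron  
Helen  | NULL       | NULL   


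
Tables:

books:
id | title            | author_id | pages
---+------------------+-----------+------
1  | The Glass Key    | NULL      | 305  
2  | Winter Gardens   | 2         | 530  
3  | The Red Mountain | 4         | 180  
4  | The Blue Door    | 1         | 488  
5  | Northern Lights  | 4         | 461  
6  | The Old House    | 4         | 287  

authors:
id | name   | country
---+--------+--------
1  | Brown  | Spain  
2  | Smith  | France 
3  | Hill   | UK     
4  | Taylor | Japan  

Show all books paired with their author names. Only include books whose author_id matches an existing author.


INNER JOIN keeps only books rows whose author_id matches an id in authors. Walk through each book:
  - book 1 (The Glass Key): author_id=NULL, no match -> dropped
  - book 2 (Winter Gardens): author_id=2 -> matches Smith
  - book 3 (The Red Mountain): author_id=4 -> matches Taylor
  - book 4 (The Blue Door): author_id=1 -> matches Brown
  - book 5 (Northern Lights): author_id=4 -> matches Taylor
  - book 6 (The Old House): author_id=4 -> matches Taylor
So 1 of 6 rows is dropped.

SQL:
SELECT a.title, b.name AS author
FROM books a
INNER JOIN authors b ON a.author_id = b.id

Result:
title            | author
-----------------+-------
Winter Gardens   | Smith 
The Red Mountain | Taylor
The Blue Door    | Brown 
Northern Lights  | Taylor
The Old House    | Taylor


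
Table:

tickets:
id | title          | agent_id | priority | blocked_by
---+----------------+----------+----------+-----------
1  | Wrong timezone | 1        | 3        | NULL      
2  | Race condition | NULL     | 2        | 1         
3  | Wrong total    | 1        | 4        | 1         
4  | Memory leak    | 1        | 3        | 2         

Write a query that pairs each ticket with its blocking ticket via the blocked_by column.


This is a self-join: tickets is joined to a second copy of itself, matching each row's blocked_by to another row's id. Use LEFT JOIN so rows with blocked_by=NULL are kept.
  - ticket 1 (Wrong timezone): blocked_by=NULL -> NULL
  - ticket 2 (Race condition): blocked_by=1 -> Wrong timezone
  - ticket 3 (Wrong total): blocked_by=1 -> Wrong timezone
  - ticket 4 (Memory leak): blocked_by=2 -> Race condition

SQL:
SELECT a.title AS item, b.title AS blocked_by
FROM tickets a
LEFT JOIN tickets b ON a.blocked_by = b.id

Result:
item           | blocked_by    
---------------+---------------
Wrong timezone | NULL          
Race condition | Wrong timezone
Wrong total    | Wrong timezone
Memory leak    | Race condition


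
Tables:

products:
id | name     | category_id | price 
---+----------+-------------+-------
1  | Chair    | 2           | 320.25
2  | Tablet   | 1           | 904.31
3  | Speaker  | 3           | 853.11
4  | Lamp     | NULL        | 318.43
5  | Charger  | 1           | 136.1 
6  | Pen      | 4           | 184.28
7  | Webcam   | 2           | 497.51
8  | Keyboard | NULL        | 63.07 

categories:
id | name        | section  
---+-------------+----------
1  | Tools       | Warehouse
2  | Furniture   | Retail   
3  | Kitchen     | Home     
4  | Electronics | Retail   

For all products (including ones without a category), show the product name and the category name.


LEFT JOIN keeps every row from products (the left table); where category_id has no match in categories, the category columns become NULL. Walk through each product:
  - product 1 (Chair): category_id=2 -> matches Furniture
  - product 2 (Tablet): category_id=1 -> matches Tools
  - product 3 (Speaker): category_id=3 -> matches Kitchen
  - product 4 (Lamp): category_id=NULL, no match -> kept with NULL
  - product 5 (Charger): category_id=1 -> matches Tools
  - product 6 (Pen): category_id=4 -> matches Electronics
  - product 7 (Webcam): category_id=2 -> matches Furniture
  - product 8 (Keyboard): category_id=NULL, no match -> kept with NULL
All 8 rows appear; 2 have NULL category.

SQL:
SELECT a.name, b.name AS category
FROM products a
LEFT JOIN categories b ON a.category_id = b.id

Result:
name     | category   
---------+------------
Chair    | Furniture  
Tablet   | Tools      
Speaker  | Kitchen    
Lamp     | NULL       
Charger  | Tools      
Pen      | Electronics
Webcam   | Furniture  
Keyboard | NULL       


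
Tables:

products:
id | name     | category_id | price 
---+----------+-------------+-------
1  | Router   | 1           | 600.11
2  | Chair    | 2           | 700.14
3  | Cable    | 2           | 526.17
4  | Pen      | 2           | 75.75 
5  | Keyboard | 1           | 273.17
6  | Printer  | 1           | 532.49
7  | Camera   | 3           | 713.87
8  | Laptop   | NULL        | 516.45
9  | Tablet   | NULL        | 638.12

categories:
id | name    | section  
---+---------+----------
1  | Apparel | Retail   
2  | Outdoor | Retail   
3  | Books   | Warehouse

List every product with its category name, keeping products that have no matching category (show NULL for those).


LEFT JOIN keeps every row from products (the left table); where category_id has no match in categories, the category columns become NULL. Walk through each product:
  - product 1 (Router): category_id=1 -> matches Apparel
  - product 2 (Chair): category_id=2 -> matches Outdoor
  - product 3 (Cable): category_id=2 -> matches Outdoor
  - product 4 (Pen): category_id=2 -> matches Outdoor
  - product 5 (Keyboard): category_id=1 -> matches Apparel
  - product 6 (Printer): category_id=1 -> matches Apparel
  - product 7 (Camera): category_id=3 -> matches Books
  - product 8 (Laptop): category_id=NULL, no match -> kept with NULL
  - product 9 (Tablet): category_id=NULL, no match -> kept with NULL
All 9 rows appear; 2 have NULL category.

SQL:
SELECT a.name, b.name AS category
FROM products a
LEFT JOIN categories b ON a.category_id = b.id

Result:
name     | category
---------+---------
Router   | Apparel 
Chair    | Outdoor 
Cable    | Outdoor 
Pen      | Outdoor 
Keyboard | Apparel 
Printer  | Apparel 
Camera   | Books   
Laptop   | NULL    
Tablet   | NULL    


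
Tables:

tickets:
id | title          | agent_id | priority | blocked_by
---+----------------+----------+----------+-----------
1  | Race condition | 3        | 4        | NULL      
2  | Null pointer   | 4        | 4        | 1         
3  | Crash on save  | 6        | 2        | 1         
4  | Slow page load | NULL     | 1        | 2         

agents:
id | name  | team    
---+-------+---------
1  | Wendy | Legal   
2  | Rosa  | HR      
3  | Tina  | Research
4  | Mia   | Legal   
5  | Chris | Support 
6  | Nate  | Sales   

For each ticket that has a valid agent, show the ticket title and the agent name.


INNER JOIN keeps only tickets rows whose agent_id matches an id in agents. Walk through each ticket:
  - ticket 1 (Race condition): agent_id=3 -> matches Tina
  - ticket 2 (Null pointer): agent_id=4 -> matches Mia
  - ticket 3 (Crash on save): agent_id=6 -> matches Nate
  - ticket 4 (Slow page load): agent_id=NULL, no match -> dropped
So 1 of 4 rows is dropped.

SQL:
SELECT a.title, b.name AS agent
FROM tickets a
INNER JOIN agents b ON a.agent_id = b.id

Result:
title          | agent
---------------+------
Race condition | Tina 
Null pointer   | Mia  
Crash on save  | Nate 


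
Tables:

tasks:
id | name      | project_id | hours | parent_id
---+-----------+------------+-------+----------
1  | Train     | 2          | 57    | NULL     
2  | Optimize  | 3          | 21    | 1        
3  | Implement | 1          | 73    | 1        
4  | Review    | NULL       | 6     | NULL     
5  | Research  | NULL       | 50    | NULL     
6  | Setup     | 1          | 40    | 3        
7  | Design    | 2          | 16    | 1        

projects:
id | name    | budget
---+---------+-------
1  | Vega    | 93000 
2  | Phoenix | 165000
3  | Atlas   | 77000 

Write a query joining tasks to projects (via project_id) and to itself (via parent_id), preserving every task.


Two LEFT JOINs from the same base table tasks: one to projects via project_id, one to tasks itself via parent_id. Both are LEFT so every task is preserved.
Match against projects:
  - task 1 (Train): project_id=2 -> matches Phoenix
  - task 2 (Optimize): project_id=3 -> matches Atlas
  - task 3 (Implement): project_id=1 -> matches Vega
  - task 4 (Review): project_id=NULL, no match -> kept with NULL
  - task 5 (Research): project_id=NULL, no match -> kept with NULL
  - task 6 (Setup): project_id=1 -> matches Vega
  - task 7 (Design): project_id=2 -> matches Phoenix
Match against tasks (self):
  - task 1 (Train): parent_id=NULL -> NULL
  - task 2 (Optimize): parent_id=1 -> Train
  - task 3 (Implement): parent_id=1 -> Train
  - task 4 (Review): parent_id=NULL -> NULL
  - task 5 (Research): parent_id=NULL -> NULL
  - task 6 (Setup): parent_id=3 -> Implement
  - task 7 (Design): parent_id=1 -> Train

SQL:
SELECT a.name, b.name AS project, c.name AS parent
FROM tasks a
LEFT JOIN projects b ON a.project_id = b.id
LEFT JOIN tasks c ON a.parent_id = c.id

Result:
name      | project | parent   
----------+---------+----------
Train     | Phoenix | NULL     
Optimize  | Atlas   | Train    
Implement | Vega    | Train    
Review    | NULL    | NULL     
Research  | NULL    | NULL     
Setup     | Vega    | Implement
Design    | Phoenix | Train    


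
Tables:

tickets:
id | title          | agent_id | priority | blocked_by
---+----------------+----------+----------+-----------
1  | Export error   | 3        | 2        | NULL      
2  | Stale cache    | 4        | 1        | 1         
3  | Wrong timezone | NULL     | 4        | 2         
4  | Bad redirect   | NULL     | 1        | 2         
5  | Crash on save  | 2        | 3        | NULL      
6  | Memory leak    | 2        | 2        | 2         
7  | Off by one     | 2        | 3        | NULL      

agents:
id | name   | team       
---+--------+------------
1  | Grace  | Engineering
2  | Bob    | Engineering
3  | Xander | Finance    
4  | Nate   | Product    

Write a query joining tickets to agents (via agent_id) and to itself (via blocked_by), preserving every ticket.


Two LEFT JOINs from the same base table tickets: one to agents via agent_id, one to tickets itself via blocked_by. Both are LEFT so every ticket is preserved.
Match against agents:
  - ticket 1 (Export error): agent_id=3 -> matches Xander
  - ticket 2 (Stale cache): agent_id=4 -> matches Nate
  - ticket 3 (Wrong timezone): agent_id=NULL, no match -> kept with NULL
  - ticket 4 (Bad redirect): agent_id=NULL, no match -> kept with NULL
  - ticket 5 (Crash on save): agent_id=2 -> matches Bob
  - ticket 6 (Memory leak): agent_id=2 -> matches Bob
  - ticket 7 (Off by one): agent_id=2 -> matches Bob
Match against tickets (self):
  - ticket 1 (Export error): blocked_by=NULL -> NULL
  - ticket 2 (Stale cache): blocked_by=1 -> Export error
  - ticket 3 (Wrong timezone): blocked_by=2 -> Stale cache
  - ticket 4 (Bad redirect): blocked_by=2 -> Stale cache
  - ticket 5 (Crash on save): blocked_by=NULL -> NULL
  - ticket 6 (Memory leak): blocked_by=2 -> Stale cache
  - ticket 7 (Off by one): blocked_by=NULL -> NULL

SQL:
SELECT a.title, b.name AS agent, c.title AS blocked_by
FROM tickets a
LEFT JOIN agents b ON a.agent_id = b.id
LEFT JOIN tickets c ON a.blocked_by = c.id

Result:
title          | agent  | blocked_by  
---------------+--------+-------------
Export error   | Xander | NULL        
Stale cache    | Nate   | Export error
Wrong timezone | NULL   | Stale cache 
Bad redirect   | NULL   | Stale cache 
Crash on save  | Bob    | NULL        
Memory leak    | Bob    | Stale cache 
Off by one     | Bob    | NULL        


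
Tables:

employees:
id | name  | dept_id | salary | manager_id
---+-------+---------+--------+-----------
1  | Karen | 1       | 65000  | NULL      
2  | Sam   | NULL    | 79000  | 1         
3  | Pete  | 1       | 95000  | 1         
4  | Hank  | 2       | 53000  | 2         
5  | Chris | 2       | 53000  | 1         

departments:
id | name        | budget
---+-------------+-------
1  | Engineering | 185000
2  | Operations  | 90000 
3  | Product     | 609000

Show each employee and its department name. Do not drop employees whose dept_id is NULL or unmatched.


LEFT JOIN keeps every row from employees (the left table); where dept_id has no match in departments, the department columns become NULL. Walk through each employee:
  - employee 1 (Karen): dept_id=1 -> matches Engineering
  - employee 2 (Sam): dept_id=NULL, no match -> kept with NULL
  - employee 3 (Pete): dept_id=1 -> matches Engineering
  - employee 4 (Hank): dept_id=2 -> matches Operations
  - employee 5 (Chris): dept_id=2 -> matches Operations
All 5 rows appear; 1 has NULL department.

SQL:
SELECT a.name, b.name AS department
FROM employees a
LEFT JOIN departments b ON a.dept_id = b.id

Result:
name  | department 
------+------------
Karen | Engineering
Sam   | NULL       
Pete  | Engineering
Hank  | Operations 
Chris | Operations 


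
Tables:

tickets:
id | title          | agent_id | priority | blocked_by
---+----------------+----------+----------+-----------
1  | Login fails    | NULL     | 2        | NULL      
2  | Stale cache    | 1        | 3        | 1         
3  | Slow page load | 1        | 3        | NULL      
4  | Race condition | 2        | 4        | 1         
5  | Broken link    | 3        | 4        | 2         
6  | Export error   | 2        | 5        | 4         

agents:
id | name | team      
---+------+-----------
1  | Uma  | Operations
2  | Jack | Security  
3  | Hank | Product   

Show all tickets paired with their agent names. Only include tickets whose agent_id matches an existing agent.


INNER JOIN keeps only tickets rows whose agent_id matches an id in agents. Walk through each ticket:
  - ticket 1 (Login fails): agent_id=NULL, no match -> dropped
  - ticket 2 (Stale cache): agent_id=1 -> matches Uma
  - ticket 3 (Slow page load): agent_id=1 -> matches Uma
  - ticket 4 (Race condition): agent_id=2 -> matches Jack
  - ticket 5 (Broken link): agent_id=3 -> matches Hank
  - ticket 6 (Export error): agent_id=2 -> matches Jack
So 1 of 6 rows is dropped.

SQL:
SELECT a.title, b.name AS agent
FROM tickets a
INNER JOIN agents b ON a.agent_id = b.id

Result:
title          | agent
---------------+------
Stale cache    | Uma  
Slow page load | Uma  
Race condition | Jack 
Broken link    | Hank 
Export error   | Jack 


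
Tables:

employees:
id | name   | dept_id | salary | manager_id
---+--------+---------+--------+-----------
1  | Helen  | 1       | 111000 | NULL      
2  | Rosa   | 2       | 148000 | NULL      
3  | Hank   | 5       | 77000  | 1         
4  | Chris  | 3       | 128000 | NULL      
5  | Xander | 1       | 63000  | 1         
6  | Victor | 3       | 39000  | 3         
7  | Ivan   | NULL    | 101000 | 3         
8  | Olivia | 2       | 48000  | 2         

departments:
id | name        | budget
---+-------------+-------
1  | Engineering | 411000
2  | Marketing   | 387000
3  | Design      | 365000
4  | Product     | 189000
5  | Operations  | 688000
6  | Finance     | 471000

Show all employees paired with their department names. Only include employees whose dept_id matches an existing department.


INNER JOIN keeps only employees rows whose dept_id matches an id in departments. Walk through each employee:
  - employee 1 (Helen): dept_id=1 -> matches Engineering
  - employee 2 (Rosa): dept_id=2 -> matches Marketing
  - employee 3 (Hank): dept_id=5 -> matches Operations
  - employee 4 (Chris): dept_id=3 -> matches Design
  - employee 5 (Xander): dept_id=1 -> matches Engineering
  - employee 6 (Victor): dept_id=3 -> matches Design
  - employee 7 (Ivan): dept_id=NULL, no match -> dropped
  - employee 8 (Olivia): dept_id=2 -> matches Marketing
So 1 of 8 rows is dropped.

SQL:
SELECT a.name, b.name AS department
FROM employees a
INNER JOIN departments b ON a.dept_id = b.id

Result:
name   | department 
-------+------------
Helen  | Engineering
Rosa   | Marketing  
Hank   | Operations 
Chris  | Design     
Xander | Engineering
Victor | Design     
Olivia | Marketing  
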